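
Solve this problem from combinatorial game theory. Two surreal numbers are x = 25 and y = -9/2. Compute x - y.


x = 25, y = -9/2
Converting to common denominator: 2
x = 50/2, y = -9/2
x - y = 25 - -9/2 = 59/2

59/2


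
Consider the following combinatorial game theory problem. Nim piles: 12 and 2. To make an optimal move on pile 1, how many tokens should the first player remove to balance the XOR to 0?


Piles: 12 and 2
Current XOR: 12 XOR 2 = 14 (non-zero, so this is an N-position).
To make the XOR zero, we need to find a move that balances the piles.
For pile 1 (size 12): target = 12 XOR 14 = 2
We reduce pile 1 from 12 to 2.
Tokens removed: 12 - 2 = 10
Verification: 2 XOR 2 = 0

10


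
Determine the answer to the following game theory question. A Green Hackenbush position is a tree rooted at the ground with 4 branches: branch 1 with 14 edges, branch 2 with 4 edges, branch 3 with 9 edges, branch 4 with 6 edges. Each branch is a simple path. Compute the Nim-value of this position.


The tree has 4 branches from the ground vertex.
In Green Hackenbush, the Nim-value of a simple path of length k is k.
Branch 1: length 14, Nim-value = 14
Branch 2: length 4, Nim-value = 4
Branch 3: length 9, Nim-value = 9
Branch 4: length 6, Nim-value = 6
Total Nim-value = XOR of all branch values:
0 XOR 14 = 14
14 XOR 4 = 10
10 XOR 9 = 3
3 XOR 6 = 5
Nim-value of the tree = 5

5


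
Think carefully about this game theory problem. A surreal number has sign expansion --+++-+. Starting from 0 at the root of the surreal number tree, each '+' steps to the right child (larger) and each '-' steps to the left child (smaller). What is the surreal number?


Sign expansion: --+++-+
Rule: track bounds (lo, hi), initially (-inf, +inf). On '+', the current value becomes lo and we move to the simplest number in (value, hi): value + 1 if hi = +inf, otherwise the midpoint (value + hi)/2. On '-', the current value becomes hi and we move to value - 1 if lo = -inf, otherwise the midpoint (lo + value)/2.
Start at 0.
Step 1: sign = -, move left. Bounds: (-inf, 0). Value = -1
Step 2: sign = -, move left. Bounds: (-inf, -1). Value = -2
Step 3: sign = +, move right. Bounds: (-2, -1). Value = -3/2
Step 4: sign = +, move right. Bounds: (-3/2, -1). Value = -5/4
Step 5: sign = +, move right. Bounds: (-5/4, -1). Value = -9/8
Step 6: sign = -, move left. Bounds: (-5/4, -9/8). Value = -19/16
Step 7: sign = +, move right. Bounds: (-19/16, -9/8). Value = -37/32
The surreal number with sign expansion --+++-+ is -37/32.

-37/32


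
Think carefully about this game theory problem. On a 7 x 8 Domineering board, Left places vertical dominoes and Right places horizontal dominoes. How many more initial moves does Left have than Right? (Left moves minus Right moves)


Board is 7 x 8 (rows x cols).
Left (vertical) placements: (rows-1) * cols = 6 * 8 = 48
Right (horizontal) placements: rows * (cols-1) = 7 * 7 = 49
Advantage = Left - Right = 48 - 49 = -1

-1


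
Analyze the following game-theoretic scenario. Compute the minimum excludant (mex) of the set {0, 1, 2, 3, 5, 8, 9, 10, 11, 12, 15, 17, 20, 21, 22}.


Set = {0, 1, 2, 3, 5, 8, 9, 10, 11, 12, 15, 17, 20, 21, 22}
0 is in the set.
1 is in the set.
2 is in the set.
3 is in the set.
4 is NOT in the set. This is the mex.
mex = 4

4


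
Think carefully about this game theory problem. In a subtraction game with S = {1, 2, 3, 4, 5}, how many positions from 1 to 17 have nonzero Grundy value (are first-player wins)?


Subtraction set S = {1, 2, 3, 4, 5}, so G(n) = n mod 6.
G(n) = 0 when n is a multiple of 6.
Multiples of 6 in [1, 17]: 2
N-positions (nonzero Grundy) = 17 - 2 = 15

15


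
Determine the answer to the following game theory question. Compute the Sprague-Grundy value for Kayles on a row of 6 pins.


Kayles: a move removes 1 or 2 adjacent pins from a contiguous row.
Removing pins from a row of k leaves two independent rows (a, b) with a + b = k - 1 (one pin) or a + b = k - 2 (two pins); an end removal gives a = 0.
By Sprague-Grundy, G(k) = mex{ G(a) XOR G(b) } over all these splits. G(0) = 0.
G(1): splits (0,0):0^0=0 -> mex({0}) = 1
G(2): splits (0,1):0^1=1 (0,0):0^0=0 -> mex({0, 1}) = 2
G(3): splits (0,2):0^2=2 (1,1):1^1=0 (0,1):0^1=1 -> mex({0, 1, 2}) = 3
G(4): splits (0,3):0^3=3 (1,2):1^2=3 (0,2):0^2=2 (1,1):1^1=0 -> mex({0, 2, 3}) = 1
G(5): splits (0,4):0^1=1 (1,3):1^3=2 (2,2):2^2=0 (0,3):0^3=3 (1,2):1^2=3 -> mex({0, 1, 2, 3}) = 4
G(6) = mex({0, 1, 2, 4}) = 3
Therefore G(6) = 3.

3


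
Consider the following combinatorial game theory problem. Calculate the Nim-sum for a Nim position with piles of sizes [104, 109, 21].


We need the XOR (exclusive or) of all pile sizes.
After XOR-ing pile 1 (size 104): 0 XOR 104 = 104
After XOR-ing pile 2 (size 109): 104 XOR 109 = 5
After XOR-ing pile 3 (size 21): 5 XOR 21 = 16
The Nim-value of this position is 16.

16


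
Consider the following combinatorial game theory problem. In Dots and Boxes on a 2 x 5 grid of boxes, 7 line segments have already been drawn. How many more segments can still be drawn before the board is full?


Grid: 2 x 5 boxes, i.e. 3 rows and 6 columns of dots.
Horizontal edges: (rows + 1) * cols = 3 * 5 = 15
Vertical edges: rows * (cols + 1) = 2 * 6 = 12
Total edges: 15 + 12 = 27
Edges drawn: 7
Remaining: 27 - 7 = 20

20


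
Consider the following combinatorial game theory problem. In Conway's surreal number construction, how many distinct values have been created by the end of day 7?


Day 0: {|} = 0 is born. Count = 1.
Day n: the number of surreal numbers born by day n is 2^(n+1) - 1.
By day 0: 2^1 - 1 = 1
By day 1: 2^2 - 1 = 3
By day 2: 2^3 - 1 = 7
By day 3: 2^4 - 1 = 15
By day 4: 2^5 - 1 = 31
By day 5: 2^6 - 1 = 63
By day 6: 2^7 - 1 = 127
By day 7: 2^8 - 1 = 255
By day 7: 255 surreal numbers.

255


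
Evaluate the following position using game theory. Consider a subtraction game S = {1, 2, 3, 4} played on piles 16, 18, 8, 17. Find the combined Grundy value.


Subtraction set: {1, 2, 3, 4}
For this subtraction set, G(n) = n mod 5 (period = max + 1 = 5).
Pile 1 (size 16): G(16) = 16 mod 5 = 1
Pile 2 (size 18): G(18) = 18 mod 5 = 3
Pile 3 (size 8): G(8) = 8 mod 5 = 3
Pile 4 (size 17): G(17) = 17 mod 5 = 2
Total Grundy value = XOR of all: 1 XOR 3 XOR 3 XOR 2 = 3

3


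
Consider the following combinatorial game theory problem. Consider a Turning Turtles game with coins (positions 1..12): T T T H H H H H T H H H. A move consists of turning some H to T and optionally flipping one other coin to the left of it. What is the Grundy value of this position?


Coins: T T T H H H H H T H H H
Key fact: a single head at position k behaves exactly like a Nim heap of size k (turning it to T and optionally flipping a coin at j < k corresponds to moving the heap from k to j, or to 0), and heads combine as a disjunctive sum (two heads at the same place would cancel, matching j XOR j = 0). So the Nim-value is the XOR of the 1-indexed positions of the heads.
Face-up positions (1-indexed): [4, 5, 6, 7, 8, 10, 11, 12]
XOR 0 with 4: 0 XOR 4 = 4
XOR 4 with 5: 4 XOR 5 = 1
XOR 1 with 6: 1 XOR 6 = 7
XOR 7 with 7: 7 XOR 7 = 0
XOR 0 with 8: 0 XOR 8 = 8
XOR 8 with 10: 8 XOR 10 = 2
XOR 2 with 11: 2 XOR 11 = 9
XOR 9 with 12: 9 XOR 12 = 5
Nim-value = 5

5


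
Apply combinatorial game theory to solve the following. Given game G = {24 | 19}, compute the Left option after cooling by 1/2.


Original game: {24 | 19} (a switch {a | b} with a > b).
Cooling by t (for t below the temperature (a - b)/2 = 5/2) taxes each move by t: {a | b} cooled by t is {a - t | b + t}.
Cooling amount: t = 1/2
Cooled Left option: 24 - 1/2 = 47/2
Cooled Right option: 19 + 1/2 = 39/2
Cooled game: {47/2 | 39/2}
Left option = 47/2

47/2


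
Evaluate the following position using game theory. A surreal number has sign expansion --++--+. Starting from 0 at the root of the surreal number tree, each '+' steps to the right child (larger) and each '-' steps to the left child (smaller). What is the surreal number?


Sign expansion: --++--+
Rule: track bounds (lo, hi), initially (-inf, +inf). On '+', the current value becomes lo and we move to the simplest number in (value, hi): value + 1 if hi = +inf, otherwise the midpoint (value + hi)/2. On '-', the current value becomes hi and we move to value - 1 if lo = -inf, otherwise the midpoint (lo + value)/2.
Start at 0.
Step 1: sign = -, move left. Bounds: (-inf, 0). Value = -1
Step 2: sign = -, move left. Bounds: (-inf, -1). Value = -2
Step 3: sign = +, move right. Bounds: (-2, -1). Value = -3/2
Step 4: sign = +, move right. Bounds: (-3/2, -1). Value = -5/4
Step 5: sign = -, move left. Bounds: (-3/2, -5/4). Value = -11/8
Step 6: sign = -, move left. Bounds: (-3/2, -11/8). Value = -23/16
Step 7: sign = +, move right. Bounds: (-23/16, -11/8). Value = -45/32
The surreal number with sign expansion --++--+ is -45/32.

-45/32


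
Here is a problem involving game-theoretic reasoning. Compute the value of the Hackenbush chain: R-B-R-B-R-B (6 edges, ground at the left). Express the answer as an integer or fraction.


Edges (from ground): R-B-R-B-R-B
By Berlekamp's sign-expansion rule, a Blue-Red Hackenbush stalk has the value of the surreal number whose sign sequence is the edge sequence with B -> + and R -> -.
Sign sequence: -+-+-+
Trace the sign expansion in the surreal number tree, starting from 0:
Edge 1: R (sign -) -> bounds (-inf, 0), value = -1
Edge 2: B (sign +) -> bounds (-1, 0), value = -1/2
Edge 3: R (sign -) -> bounds (-1, -1/2), value = -3/4
Edge 4: B (sign +) -> bounds (-3/4, -1/2), value = -5/8
Edge 5: R (sign -) -> bounds (-3/4, -5/8), value = -11/16
Edge 6: B (sign +) -> bounds (-11/16, -5/8), value = -21/32
Game value = -21/32

-21/32


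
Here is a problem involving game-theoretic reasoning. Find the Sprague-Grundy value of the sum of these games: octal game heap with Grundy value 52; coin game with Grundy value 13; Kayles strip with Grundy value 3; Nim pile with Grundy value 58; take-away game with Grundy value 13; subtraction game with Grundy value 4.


By the Sprague-Grundy theorem, the Grundy value of a sum of games is the XOR of individual Grundy values.
octal game heap: Grundy value = 52. Running XOR: 0 XOR 52 = 52
coin game: Grundy value = 13. Running XOR: 52 XOR 13 = 57
Kayles strip: Grundy value = 3. Running XOR: 57 XOR 3 = 58
Nim pile: Grundy value = 58. Running XOR: 58 XOR 58 = 0
take-away game: Grundy value = 13. Running XOR: 0 XOR 13 = 13
subtraction game: Grundy value = 4. Running XOR: 13 XOR 4 = 9
The combined Grundy value is 9.

9


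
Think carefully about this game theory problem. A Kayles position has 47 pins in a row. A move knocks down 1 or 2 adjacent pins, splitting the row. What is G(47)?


Kayles: a move removes 1 or 2 adjacent pins from a contiguous row.
Removing pins from a row of k leaves two independent rows (a, b) with a + b = k - 1 (one pin) or a + b = k - 2 (two pins); an end removal gives a = 0.
By Sprague-Grundy, G(k) = mex{ G(a) XOR G(b) } over all these splits. G(0) = 0.
G(1): splits (0,0):0^0=0 -> mex({0}) = 1
G(2): splits (0,1):0^1=1 (0,0):0^0=0 -> mex({0, 1}) = 2
G(3): splits (0,2):0^2=2 (1,1):1^1=0 (0,1):0^1=1 -> mex({0, 1, 2}) = 3
G(4): splits (0,3):0^3=3 (1,2):1^2=3 (0,2):0^2=2 (1,1):1^1=0 -> mex({0, 2, 3}) = 1
G(5): splits (0,4):0^1=1 (1,3):1^3=2 (2,2):2^2=0 (0,3):0^3=3 (1,2):1^2=3 -> mex({0, 1, 2, 3}) = 4
G(6) = mex({0, 1, 2, 4}) = 3
G(7) = mex({0, 1, 3, 4, 5}) = 2
G(8) = mex({0, 2, 3, 5, 6}) = 1
G(9) = mex({0, 1, 2, 3, 6, 7}) = 4
G(10) = mex({0, 1, 3, 4, 5, 7}) = 2
G(11) = mex({0, 1, 2, 3, 4, 5}) = 6
G(12) = mex({0, 1, 2, 3, 5, 6, 7}) = 4
G(13) = mex({0, 2, 3, 4, 6, 7}) = 1
G(14) = mex({0, 1, 4, 5, 6, 7}) = 2
G(15) = mex({0, 1, 2, 3, 4, 5, 6}) = 7
G(16) = mex({0, 2, 3, 5, 6, 7}) = 1
G(17) = mex({0, 1, 2, 3, 5, 6, 7}) = 4
G(18) = mex({0, 1, 2, 4, 5, 6}) = 3
G(19) = mex({0, 1, 3, 4, 5, 7}) = 2
G(20) = mex({0, 2, 3, 4, 5, 6, 7}) = 1
G(21) = mex({0, 1, 2, 3, 5, 6, 7}) = 4
G(22) = mex({0, 1, 2, 3, 4, 5, 7}) = 6
G(23) = mex({0, 1, 2, 3, 4, 5, 6}) = 7
G(24) = mex({0, 1, 2, 3, 5, 6, 7}) = 4
G(25) = mex({0, 2, 3, 4, 6, 7}) = 1
G(26) = mex({0, 1, 3, 4, 5, 6, 7}) = 2
G(27) = mex({0, 1, 2, 3, 4, 5, 6, 7}) = 8
G(28) = mex({0, 1, 2, 3, 4, 6, 7, 8}) = 5
G(29) = mex({0, 1, 2, 3, 5, 6, 7, 8, 9}) = 4
G(30) = mex({0, 1, 2, 3, 4, 5, 6, 9, 10}) = 7
G(31) = mex({0, 1, 3, 4, 5, 7, 10, 11}) = 2
G(32) = mex({0, 2, 3, 4, 5, 6, 7, 9, 11}) = 1
G(33) = mex({0, 1, 2, 3, 4, 5, 6, 7, 9, 12}) = 8
G(34) = mex({0, 1, 2, 3, 4, 5, 7, 8, 11, 12}) = 6
G(35) = mex({0, 1, 2, 3, 4, 5, 6, 8, 9, 10, 11}) = 7
G(36) = mex({0, 1, 2, 3, 5, 6, 7, 9, 10}) = 4
G(37) = mex({0, 2, 3, 4, 6, 7, 9, 10, 11, 12}) = 1
G(38) = mex({0, 1, 3, 4, 5, 6, 7, 9, 10, 11, 12}) = 2
G(39) = mex({0, 1, 2, 4, 5, 6, 7, 9, 10, 12, 14}) = 3
G(40) = mex({0, 2, 3, 4, 6, 7, 11, 12, 14}) = 1
G(41) = mex({0, 1, 2, 3, 5, 6, 7, 9, 10, 11, 12}) = 4
G(42) = mex({0, 1, 2, 3, 4, 5, 6, 9, 10}) = 7
G(43) = mex({0, 1, 3, 4, 5, 7, 9, 10, 12, 15}) = 2
G(44) = mex({0, 2, 3, 4, 5, 6, 7, 9, 10, 12, 15}) = 1
G(45) = mex({0, 1, 2, 3, 4, 5, 6, 7, 9, 10, 12, 14}) = 8
G(46) = mex({0, 1, 3, 4, 5, 7, 8, 11, 12, 14}) = 2
G(47) = mex({0, 1, 2, 3, 4, 5, 6, 8, 9, 10, 11, 12}) = 7
Therefore G(47) = 7.

7


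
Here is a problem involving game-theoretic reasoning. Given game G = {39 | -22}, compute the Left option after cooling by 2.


Original game: {39 | -22} (a switch {a | b} with a > b).
Cooling by t (for t below the temperature (a - b)/2 = 61/2) taxes each move by t: {a | b} cooled by t is {a - t | b + t}.
Cooling amount: t = 2
Cooled Left option: 39 - 2 = 37
Cooled Right option: -22 + 2 = -20
Cooled game: {37 | -20}
Left option = 37

37


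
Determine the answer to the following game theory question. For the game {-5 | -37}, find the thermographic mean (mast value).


Game = {-5 | -37}, a switch {a | b} with numbers a > b.
Its thermograph has left wall a - t and right wall b + t, which meet at t = (a - b)/2, where both equal (a + b)/2. So the mast (mean value) is at (a + b)/2.
Mean = (-5 + (-37))/2 = -42/2 = -21

-21


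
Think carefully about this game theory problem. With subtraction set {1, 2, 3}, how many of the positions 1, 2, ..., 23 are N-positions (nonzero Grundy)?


Subtraction set S = {1, 2, 3}, so G(n) = n mod 4.
G(n) = 0 when n is a multiple of 4.
Multiples of 4 in [1, 23]: 5
N-positions (nonzero Grundy) = 23 - 5 = 18

18


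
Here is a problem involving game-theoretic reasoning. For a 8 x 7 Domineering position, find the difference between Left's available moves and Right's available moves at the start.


Board is 8 x 7 (rows x cols).
Left (vertical) placements: (rows-1) * cols = 7 * 7 = 49
Right (horizontal) placements: rows * (cols-1) = 8 * 6 = 48
Advantage = Left - Right = 49 - 48 = 1

1


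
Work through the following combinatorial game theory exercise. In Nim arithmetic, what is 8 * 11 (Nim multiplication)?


Nim multiplication is bilinear over XOR: (u XOR v) * w = (u*w) XOR (v*w).
So we split each operand into its bit components and XOR the pairwise Nim products.
8 = 8 (as XOR of powers of 2).
11 = 1 + 2 + 8 (as XOR of powers of 2).
Using the standard Nim-product table on single bits:
  2*2 = 3,   2*4 = 8,   2*8 = 12,
  4*4 = 6,   4*8 = 11,  8*8 = 13,
and  1*x = x (identity), k*l = l*k (commutative).
Pairwise Nim products:
  8 * 1 = 8
  8 * 2 = 12
  8 * 8 = 13
XOR them: 8 XOR 12 XOR 13 = 9.
Result: 8 * 11 = 9 (in Nim).

9


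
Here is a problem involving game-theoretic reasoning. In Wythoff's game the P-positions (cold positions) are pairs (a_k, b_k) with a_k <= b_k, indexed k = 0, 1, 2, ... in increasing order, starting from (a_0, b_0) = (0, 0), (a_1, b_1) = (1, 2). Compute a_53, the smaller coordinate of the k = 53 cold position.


By Wythoff's theorem, a_k = floor(k * phi) and b_k = floor(k * phi^2) = a_k + k, where phi = (1 + sqrt(5))/2 is the golden ratio.
phi = (1 + sqrt(5))/2 = 1.618034
k = 53
k * phi = 53 * 1.618034 = 85.755801
a_53 = floor(k * phi) = 85

85


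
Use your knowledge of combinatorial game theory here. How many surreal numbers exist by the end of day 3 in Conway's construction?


Day 0: {|} = 0 is born. Count = 1.
Day n: the number of surreal numbers born by day n is 2^(n+1) - 1.
By day 0: 2^1 - 1 = 1
By day 1: 2^2 - 1 = 3
By day 2: 2^3 - 1 = 7
By day 3: 2^4 - 1 = 15
By day 3: 15 surreal numbers.

15


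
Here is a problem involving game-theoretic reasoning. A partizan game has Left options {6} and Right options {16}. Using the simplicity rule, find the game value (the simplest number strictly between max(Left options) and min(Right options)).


Left options: {6}, max = 6
Right options: {16}, min = 16
All options are numbers and max(Left) < min(Right), so by the simplicity theorem the value is the simplest (earliest-born) number strictly between 6 and 16.
Integers 7 through 15 all lie strictly between 6 and 16.
Among integers, the simplest (lowest birthday = smallest |n|; 0 is born on day 0, +-n on day n) is 7.
No non-integer in the interval can be simpler: if x is a non-integer in the interval, then floor(x) or ceil(x) also lies in the interval (the interval contains an integer), and both are proper prefixes of x's sign expansion, i.e. born earlier. So the game value is 7.
Game value = 7

7


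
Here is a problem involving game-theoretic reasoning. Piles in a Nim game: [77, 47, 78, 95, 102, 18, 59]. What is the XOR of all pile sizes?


We need the XOR (exclusive or) of all pile sizes.
After XOR-ing pile 1 (size 77): 0 XOR 77 = 77
After XOR-ing pile 2 (size 47): 77 XOR 47 = 98
After XOR-ing pile 3 (size 78): 98 XOR 78 = 44
After XOR-ing pile 4 (size 95): 44 XOR 95 = 115
After XOR-ing pile 5 (size 102): 115 XOR 102 = 21
After XOR-ing pile 6 (size 18): 21 XOR 18 = 7
After XOR-ing pile 7 (size 59): 7 XOR 59 = 60
The Nim-value of this position is 60.

60


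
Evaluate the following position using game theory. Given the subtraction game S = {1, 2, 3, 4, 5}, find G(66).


The subtraction set is S = {1, 2, 3, 4, 5}.
G(k) = mex{ G(k - s) : s in S, s <= k }. We compute iteratively: G(0) = 0.
G(1) = mex({0}) = 1
G(2) = mex({0, 1}) = 2
G(3) = mex({0, 1, 2}) = 3
G(4) = mex({0, 1, 2, 3}) = 4
G(5) = mex({0, 1, 2, 3, 4}) = 5
G(6) = mex({1, 2, 3, 4, 5}) = 0
G(7) = mex({0, 2, 3, 4, 5}) = 1
G(8) = mex({0, 1, 3, 4, 5}) = 2
G(9) = mex({0, 1, 2, 4, 5}) = 3
G(10) = mex({0, 1, 2, 3, 5}) = 4
Observe that G(6)..G(10) = 0, 1, 2, 3, 4 repeats G(0)..G(4) = 0, 1, 2, 3, 4.
For k >= max(S) = 5, G(k) is determined by the previous 5 values G(k-5)..G(k-1); a window of 5 consecutive values has recurred shifted by 6, so by induction G(k + 6) = G(k) for all k >= 0: the sequence is periodic from the start with period 6.
One period: G(0..5) = 0, 1, 2, 3, 4, 5.
66 mod 6 = 0, so G(66) = G(0) = 0.

0


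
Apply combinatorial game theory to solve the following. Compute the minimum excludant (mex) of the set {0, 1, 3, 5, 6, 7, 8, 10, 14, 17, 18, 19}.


Set = {0, 1, 3, 5, 6, 7, 8, 10, 14, 17, 18, 19}
0 is in the set.
1 is in the set.
2 is NOT in the set. This is the mex.
mex = 2

2


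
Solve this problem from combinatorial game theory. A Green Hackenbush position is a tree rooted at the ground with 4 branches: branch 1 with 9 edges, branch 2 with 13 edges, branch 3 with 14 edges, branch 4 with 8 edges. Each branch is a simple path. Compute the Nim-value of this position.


The tree has 4 branches from the ground vertex.
In Green Hackenbush, the Nim-value of a simple path of length k is k.
Branch 1: length 9, Nim-value = 9
Branch 2: length 13, Nim-value = 13
Branch 3: length 14, Nim-value = 14
Branch 4: length 8, Nim-value = 8
Total Nim-value = XOR of all branch values:
0 XOR 9 = 9
9 XOR 13 = 4
4 XOR 14 = 10
10 XOR 8 = 2
Nim-value of the tree = 2

2


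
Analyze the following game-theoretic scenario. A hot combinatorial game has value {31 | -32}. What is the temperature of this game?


The game is {31 | -32}, a switch {a | b} with numbers a > b.
Cooling {a | b} by t gives {a - t | b + t}, which stops being hot when a - t = b + t, i.e. at t = (a - b)/2. So the temperature of a switch is (a - b)/2.
Temperature = (Left option - Right option) / 2
= (31 - (-32)) / 2
= 63 / 2
= 63/2

63/2


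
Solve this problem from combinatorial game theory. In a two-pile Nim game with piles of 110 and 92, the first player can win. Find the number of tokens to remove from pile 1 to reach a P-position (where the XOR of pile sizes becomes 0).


Piles: 110 and 92
Current XOR: 110 XOR 92 = 50 (non-zero, so this is an N-position).
To make the XOR zero, we need to find a move that balances the piles.
For pile 1 (size 110): target = 110 XOR 50 = 92
We reduce pile 1 from 110 to 92.
Tokens removed: 110 - 92 = 18
Verification: 92 XOR 92 = 0

18


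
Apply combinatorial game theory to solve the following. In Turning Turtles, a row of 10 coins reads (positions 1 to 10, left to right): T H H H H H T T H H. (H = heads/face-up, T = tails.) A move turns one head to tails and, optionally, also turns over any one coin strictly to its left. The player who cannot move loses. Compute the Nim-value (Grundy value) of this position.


Coins: T H H H H H T T H H
Key fact: a single head at position k behaves exactly like a Nim heap of size k (turning it to T and optionally flipping a coin at j < k corresponds to moving the heap from k to j, or to 0), and heads combine as a disjunctive sum (two heads at the same place would cancel, matching j XOR j = 0). So the Nim-value is the XOR of the 1-indexed positions of the heads.
Face-up positions (1-indexed): [2, 3, 4, 5, 6, 9, 10]
XOR 0 with 2: 0 XOR 2 = 2
XOR 2 with 3: 2 XOR 3 = 1
XOR 1 with 4: 1 XOR 4 = 5
XOR 5 with 5: 5 XOR 5 = 0
XOR 0 with 6: 0 XOR 6 = 6
XOR 6 with 9: 6 XOR 9 = 15
XOR 15 with 10: 15 XOR 10 = 5
Nim-value = 5

5


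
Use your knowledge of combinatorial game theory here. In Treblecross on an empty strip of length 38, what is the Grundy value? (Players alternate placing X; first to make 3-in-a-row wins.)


Treblecross: place X on empty cells; 3-in-a-row wins.
Playing within two cells of an existing X lets the opponent win at once, so sensible play treats the cells i-2..i+2 around each X as dead. The player left with no safe cell loses, so this is a normal-play take-away game on strips of safe cells.
Placing X at cell i (0-indexed) of a strip of k safe cells leaves independent strips of sizes max(0, i-2) and max(0, k-i-3). Hence G(k) = mex{ G(max(0,i-2)) XOR G(max(0,k-i-3)) : 0 <= i < k }, with G(0) = 0.
G(1): splits (0,0):0^0=0 -> mex({0}) = 1
G(2): splits (0,0):0^0=0 -> mex({0}) = 1
G(3): splits (0,0):0^0=0 -> mex({0}) = 1
G(4): splits (0,1):0^1=1 (0,0):0^0=0 -> mex({0, 1}) = 2
G(5): splits (0,2):0^1=1 (0,1):0^1=1 (0,0):0^0=0 -> mex({0, 1}) = 2
G(6) = mex({1}) = 0
G(7) = mex({0, 1, 2}) = 3
G(8) = mex({0, 1, 2}) = 3
G(9) = mex({0, 2}) = 1
G(10) = mex({0, 2, 3}) = 1
G(11) = mex({0, 3}) = 1
G(12) = mex({1, 3}) = 0
G(13) = mex({0, 1, 2, 3}) = 4
G(14) = mex({0, 1, 2}) = 3
G(15) = mex({0, 1, 2}) = 3
G(16) = mex({0, 1, 2, 4}) = 3
G(17) = mex({0, 1, 3, 4}) = 2
G(18) = mex({0, 1, 3, 4}) = 2
G(19) = mex({0, 1, 3, 5}) = 2
G(20) = mex({0, 1, 2, 3, 5}) = 4
G(21) = mex({0, 1, 2, 3, 5}) = 4
G(22) = mex({1, 2, 6}) = 0
G(23) = mex({0, 1, 2, 3, 4, 6}) = 5
G(24) = mex({0, 1, 2, 3, 4}) = 5
G(25) = mex({0, 1, 3, 4, 7}) = 2
G(26) = mex({0, 1, 3, 4, 5, 7}) = 2
G(27) = mex({0, 1, 3, 5}) = 2
G(28) = mex({0, 1, 2, 5}) = 3
G(29) = mex({0, 1, 2, 4, 5, 6}) = 3
G(30) = mex({1, 2, 4, 6}) = 0
G(31) = mex({0, 1, 2, 3, 4, 6}) = 5
G(32) = mex({1, 2, 3, 4, 7}) = 0
G(33) = mex({0, 3, 7}) = 1
G(34) = mex({0, 2, 3, 5, 7}) = 1
G(35) = mex({0, 2, 3, 5, 6}) = 1
G(36) = mex({0, 1, 2, 5, 6}) = 3
G(37) = mex({0, 1, 2, 4, 5, 6}) = 3
G(38) = mex({0, 1, 2, 4}) = 3
Therefore G(38) = 3.

3


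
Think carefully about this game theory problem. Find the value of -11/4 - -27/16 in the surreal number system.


x = -11/4, y = -27/16
Converting to common denominator: 16
x = -44/16, y = -27/16
x - y = -11/4 - -27/16 = -17/16

-17/16


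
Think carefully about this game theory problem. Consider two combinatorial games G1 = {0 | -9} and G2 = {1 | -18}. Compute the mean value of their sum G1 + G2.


G1 = {0 | -9}, G2 = {1 | -18}
Each is a switch {a | b} with numbers a > b; its mean value is (a + b)/2, and mean value is additive over game sums: m(G1 + G2) = m(G1) + m(G2).
Mean of G1 = (0 + (-9))/2 = -9/2 = -9/2
Mean of G2 = (1 + (-18))/2 = -17/2 = -17/2
Mean of G1 + G2 = -9/2 + -17/2 = -13

-13


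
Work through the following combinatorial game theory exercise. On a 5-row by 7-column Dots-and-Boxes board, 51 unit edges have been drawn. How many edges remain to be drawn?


Grid: 5 x 7 boxes, i.e. 6 rows and 8 columns of dots.
Horizontal edges: (rows + 1) * cols = 6 * 7 = 42
Vertical edges: rows * (cols + 1) = 5 * 8 = 40
Total edges: 42 + 40 = 82
Edges drawn: 51
Remaining: 82 - 51 = 31

31


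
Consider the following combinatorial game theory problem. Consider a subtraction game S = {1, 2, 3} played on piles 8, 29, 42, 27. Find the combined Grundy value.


Subtraction set: {1, 2, 3}
For this subtraction set, G(n) = n mod 4 (period = max + 1 = 4).
Pile 1 (size 8): G(8) = 8 mod 4 = 0
Pile 2 (size 29): G(29) = 29 mod 4 = 1
Pile 3 (size 42): G(42) = 42 mod 4 = 2
Pile 4 (size 27): G(27) = 27 mod 4 = 3
Total Grundy value = XOR of all: 0 XOR 1 XOR 2 XOR 3 = 0

0


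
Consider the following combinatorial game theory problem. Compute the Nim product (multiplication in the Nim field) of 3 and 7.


Nim multiplication is bilinear over XOR: (u XOR v) * w = (u*w) XOR (v*w).
So we split each operand into its bit components and XOR the pairwise Nim products.
3 = 1 + 2 (as XOR of powers of 2).
7 = 1 + 2 + 4 (as XOR of powers of 2).
Using the standard Nim-product table on single bits:
  2*2 = 3,   2*4 = 8,   2*8 = 12,
  4*4 = 6,   4*8 = 11,  8*8 = 13,
and  1*x = x (identity), k*l = l*k (commutative).
Pairwise Nim products:
  1 * 1 = 1
  1 * 2 = 2
  1 * 4 = 4
  2 * 1 = 2
  2 * 2 = 3
  2 * 4 = 8
XOR them: 1 XOR 2 XOR 4 XOR 2 XOR 3 XOR 8 = 14.
Result: 3 * 7 = 14 (in Nim).

14


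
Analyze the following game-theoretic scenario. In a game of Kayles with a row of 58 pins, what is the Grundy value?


Kayles: a move removes 1 or 2 adjacent pins from a contiguous row.
Removing pins from a row of k leaves two independent rows (a, b) with a + b = k - 1 (one pin) or a + b = k - 2 (two pins); an end removal gives a = 0.
By Sprague-Grundy, G(k) = mex{ G(a) XOR G(b) } over all these splits. G(0) = 0.
G(1): splits (0,0):0^0=0 -> mex({0}) = 1
G(2): splits (0,1):0^1=1 (0,0):0^0=0 -> mex({0, 1}) = 2
G(3): splits (0,2):0^2=2 (1,1):1^1=0 (0,1):0^1=1 -> mex({0, 1, 2}) = 3
G(4): splits (0,3):0^3=3 (1,2):1^2=3 (0,2):0^2=2 (1,1):1^1=0 -> mex({0, 2, 3}) = 1
G(5): splits (0,4):0^1=1 (1,3):1^3=2 (2,2):2^2=0 (0,3):0^3=3 (1,2):1^2=3 -> mex({0, 1, 2, 3}) = 4
G(6) = mex({0, 1, 2, 4}) = 3
G(7) = mex({0, 1, 3, 4, 5}) = 2
G(8) = mex({0, 2, 3, 5, 6}) = 1
G(9) = mex({0, 1, 2, 3, 6, 7}) = 4
G(10) = mex({0, 1, 3, 4, 5, 7}) = 2
G(11) = mex({0, 1, 2, 3, 4, 5}) = 6
G(12) = mex({0, 1, 2, 3, 5, 6, 7}) = 4
G(13) = mex({0, 2, 3, 4, 6, 7}) = 1
G(14) = mex({0, 1, 4, 5, 6, 7}) = 2
G(15) = mex({0, 1, 2, 3, 4, 5, 6}) = 7
G(16) = mex({0, 2, 3, 5, 6, 7}) = 1
G(17) = mex({0, 1, 2, 3, 5, 6, 7}) = 4
G(18) = mex({0, 1, 2, 4, 5, 6}) = 3
G(19) = mex({0, 1, 3, 4, 5, 7}) = 2
G(20) = mex({0, 2, 3, 4, 5, 6, 7}) = 1
G(21) = mex({0, 1, 2, 3, 5, 6, 7}) = 4
G(22) = mex({0, 1, 2, 3, 4, 5, 7}) = 6
G(23) = mex({0, 1, 2, 3, 4, 5, 6}) = 7
G(24) = mex({0, 1, 2, 3, 5, 6, 7}) = 4
G(25) = mex({0, 2, 3, 4, 6, 7}) = 1
G(26) = mex({0, 1, 3, 4, 5, 6, 7}) = 2
G(27) = mex({0, 1, 2, 3, 4, 5, 6, 7}) = 8
G(28) = mex({0, 1, 2, 3, 4, 6, 7, 8}) = 5
G(29) = mex({0, 1, 2, 3, 5, 6, 7, 8, 9}) = 4
G(30) = mex({0, 1, 2, 3, 4, 5, 6, 9, 10}) = 7
G(31) = mex({0, 1, 3, 4, 5, 7, 10, 11}) = 2
G(32) = mex({0, 2, 3, 4, 5, 6, 7, 9, 11}) = 1
G(33) = mex({0, 1, 2, 3, 4, 5, 6, 7, 9, 12}) = 8
G(34) = mex({0, 1, 2, 3, 4, 5, 7, 8, 11, 12}) = 6
G(35) = mex({0, 1, 2, 3, 4, 5, 6, 8, 9, 10, 11}) = 7
G(36) = mex({0, 1, 2, 3, 5, 6, 7, 9, 10}) = 4
G(37) = mex({0, 2, 3, 4, 6, 7, 9, 10, 11, 12}) = 1
G(38) = mex({0, 1, 3, 4, 5, 6, 7, 9, 10, 11, 12}) = 2
G(39) = mex({0, 1, 2, 4, 5, 6, 7, 9, 10, 12, 14}) = 3
G(40) = mex({0, 2, 3, 4, 6, 7, 11, 12, 14}) = 1
G(41) = mex({0, 1, 2, 3, 5, 6, 7, 9, 10, 11, 12}) = 4
G(42) = mex({0, 1, 2, 3, 4, 5, 6, 9, 10}) = 7
G(43) = mex({0, 1, 3, 4, 5, 7, 9, 10, 12, 15}) = 2
G(44) = mex({0, 2, 3, 4, 5, 6, 7, 9, 10, 12, 15}) = 1
G(45) = mex({0, 1, 2, 3, 4, 5, 6, 7, 9, 10, 12, 14}) = 8
G(46) = mex({0, 1, 3, 4, 5, 7, 8, 11, 12, 14}) = 2
G(47) = mex({0, 1, 2, 3, 4, 5, 6, 8, 9, 10, 11, 12}) = 7
G(48) = mex({0, 1, 2, 3, 5, 6, 7, 9, 10}) = 4
G(49) = mex({0, 2, 3, 4, 6, 7, 9, 10, 11, 12, 15}) = 1
G(50) = mex({0, 1, 4, 5, 6, 7, 9, 11, 12, 14, 15}) = 2
G(51) = mex({0, 1, 2, 3, 4, 5, 6, 7, 9, 12, 14, 15}) = 8
G(52) = mex({0, 2, 3, 4, 5, 6, 7, 8, 11, 12, 15}) = 1
G(53) = mex({0, 1, 2, 3, 5, 6, 7, 8, 9, 10, 11, 12}) = 4
G(54) = mex({0, 1, 2, 3, 4, 5, 6, 9, 10}) = 7
G(55) = mex({0, 1, 3, 4, 5, 7, 9, 10, 11, 12}) = 2
G(56) = mex({0, 2, 3, 4, 5, 6, 7, 9, 10, 11, 12, 13, 14}) = 1
G(57) = mex({0, 1, 2, 3, 5, 6, 7, 9, 10, 12, 13, 14, 15}) = 4
G(58) = mex({0, 1, 3, 4, 5, 7, 11, 12, 14, 15}) = 2
Therefore G(58) = 2.

2


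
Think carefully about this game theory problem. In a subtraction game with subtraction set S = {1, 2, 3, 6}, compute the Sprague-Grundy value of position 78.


The subtraction set is S = {1, 2, 3, 6}.
G(k) = mex{ G(k - s) : s in S, s <= k }. We compute iteratively: G(0) = 0.
G(1) = mex({0}) = 1
G(2) = mex({0, 1}) = 2
G(3) = mex({0, 1, 2}) = 3
G(4) = mex({1, 2, 3}) = 0
G(5) = mex({0, 2, 3}) = 1
G(6) = mex({0, 1, 3}) = 2
G(7) = mex({0, 1, 2}) = 3
G(8) = mex({1, 2, 3}) = 0
G(9) = mex({0, 2, 3}) = 1
Observe that G(4)..G(9) = 0, 1, 2, 3, 0, 1 repeats G(0)..G(5) = 0, 1, 2, 3, 0, 1.
For k >= max(S) = 6, G(k) is determined by the previous 6 values G(k-6)..G(k-1); a window of 6 consecutive values has recurred shifted by 4, so by induction G(k + 4) = G(k) for all k >= 0: the sequence is periodic from the start with period 4.
One period: G(0..3) = 0, 1, 2, 3.
78 mod 4 = 2, so G(78) = G(2) = 2.

2


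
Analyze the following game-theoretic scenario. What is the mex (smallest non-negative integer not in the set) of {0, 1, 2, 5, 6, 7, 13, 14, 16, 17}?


Set = {0, 1, 2, 5, 6, 7, 13, 14, 16, 17}
0 is in the set.
1 is in the set.
2 is in the set.
3 is NOT in the set. This is the mex.
mex = 3

3


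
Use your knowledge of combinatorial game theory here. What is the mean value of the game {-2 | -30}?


Game = {-2 | -30}, a switch {a | b} with numbers a > b.
Its thermograph has left wall a - t and right wall b + t, which meet at t = (a - b)/2, where both equal (a + b)/2. So the mast (mean value) is at (a + b)/2.
Mean = (-2 + (-30))/2 = -32/2 = -16

-16


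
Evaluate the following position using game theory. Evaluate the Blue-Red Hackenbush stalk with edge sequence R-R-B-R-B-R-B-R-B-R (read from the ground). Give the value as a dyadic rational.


Edges (from ground): R-R-B-R-B-R-B-R-B-R
By Berlekamp's sign-expansion rule, a Blue-Red Hackenbush stalk has the value of the surreal number whose sign sequence is the edge sequence with B -> + and R -> -.
Sign sequence: --+-+-+-+-
Trace the sign expansion in the surreal number tree, starting from 0:
Edge 1: R (sign -) -> bounds (-inf, 0), value = -1
Edge 2: R (sign -) -> bounds (-inf, -1), value = -2
Edge 3: B (sign +) -> bounds (-2, -1), value = -3/2
Edge 4: R (sign -) -> bounds (-2, -3/2), value = -7/4
Edge 5: B (sign +) -> bounds (-7/4, -3/2), value = -13/8
Edge 6: R (sign -) -> bounds (-7/4, -13/8), value = -27/16
Edge 7: B (sign +) -> bounds (-27/16, -13/8), value = -53/32
Edge 8: R (sign -) -> bounds (-27/16, -53/32), value = -107/64
Edge 9: B (sign +) -> bounds (-107/64, -53/32), value = -213/128
Edge 10: R (sign -) -> bounds (-107/64, -213/128), value = -427/256
Game value = -427/256

-427/256


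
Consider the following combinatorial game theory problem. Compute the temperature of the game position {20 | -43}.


The game is {20 | -43}, a switch {a | b} with numbers a > b.
Cooling {a | b} by t gives {a - t | b + t}, which stops being hot when a - t = b + t, i.e. at t = (a - b)/2. So the temperature of a switch is (a - b)/2.
Temperature = (Left option - Right option) / 2
= (20 - (-43)) / 2
= 63 / 2
= 63/2

63/2


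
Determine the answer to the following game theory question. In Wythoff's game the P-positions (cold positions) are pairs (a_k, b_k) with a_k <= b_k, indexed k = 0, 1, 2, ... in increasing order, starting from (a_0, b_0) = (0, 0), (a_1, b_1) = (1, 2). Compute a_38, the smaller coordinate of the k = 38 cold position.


By Wythoff's theorem, a_k = floor(k * phi) and b_k = floor(k * phi^2) = a_k + k, where phi = (1 + sqrt(5))/2 is the golden ratio.
phi = (1 + sqrt(5))/2 = 1.618034
k = 38
k * phi = 38 * 1.618034 = 61.485292
a_38 = floor(k * phi) = 61

61


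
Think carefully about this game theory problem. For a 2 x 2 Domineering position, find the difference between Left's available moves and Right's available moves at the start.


Board is 2 x 2 (rows x cols).
Left (vertical) placements: (rows-1) * cols = 1 * 2 = 2
Right (horizontal) placements: rows * (cols-1) = 2 * 1 = 2
Advantage = Left - Right = 2 - 2 = 0

0


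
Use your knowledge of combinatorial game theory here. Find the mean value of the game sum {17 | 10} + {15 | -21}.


G1 = {17 | 10}, G2 = {15 | -21}
Each is a switch {a | b} with numbers a > b; its mean value is (a + b)/2, and mean value is additive over game sums: m(G1 + G2) = m(G1) + m(G2).
Mean of G1 = (17 + (10))/2 = 27/2 = 27/2
Mean of G2 = (15 + (-21))/2 = -6/2 = -3
Mean of G1 + G2 = 27/2 + -3 = 21/2

21/2


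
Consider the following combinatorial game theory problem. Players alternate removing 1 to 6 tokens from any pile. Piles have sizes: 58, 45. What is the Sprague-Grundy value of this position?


Subtraction set: {1, 2, 3, 4, 5, 6}
For this subtraction set, G(n) = n mod 7 (period = max + 1 = 7).
Pile 1 (size 58): G(58) = 58 mod 7 = 2
Pile 2 (size 45): G(45) = 45 mod 7 = 3
Total Grundy value = XOR of all: 2 XOR 3 = 1

1


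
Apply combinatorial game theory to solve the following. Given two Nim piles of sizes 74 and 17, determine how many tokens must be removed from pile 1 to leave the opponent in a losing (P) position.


Piles: 74 and 17
Current XOR: 74 XOR 17 = 91 (non-zero, so this is an N-position).
To make the XOR zero, we need to find a move that balances the piles.
For pile 1 (size 74): target = 74 XOR 91 = 17
We reduce pile 1 from 74 to 17.
Tokens removed: 74 - 17 = 57
Verification: 17 XOR 17 = 0

57


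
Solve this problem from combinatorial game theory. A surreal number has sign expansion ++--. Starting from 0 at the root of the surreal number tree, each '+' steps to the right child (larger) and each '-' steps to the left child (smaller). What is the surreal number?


Sign expansion: ++--
Rule: track bounds (lo, hi), initially (-inf, +inf). On '+', the current value becomes lo and we move to the simplest number in (value, hi): value + 1 if hi = +inf, otherwise the midpoint (value + hi)/2. On '-', the current value becomes hi and we move to value - 1 if lo = -inf, otherwise the midpoint (lo + value)/2.
Start at 0.
Step 1: sign = +, move right. Bounds: (0, +inf). Value = 1
Step 2: sign = +, move right. Bounds: (1, +inf). Value = 2
Step 3: sign = -, move left. Bounds: (1, 2). Value = 3/2
Step 4: sign = -, move left. Bounds: (1, 3/2). Value = 5/4
The surreal number with sign expansion ++-- is 5/4.

5/4


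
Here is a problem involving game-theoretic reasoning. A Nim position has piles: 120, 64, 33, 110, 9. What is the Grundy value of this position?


We need the XOR (exclusive or) of all pile sizes.
After XOR-ing pile 1 (size 120): 0 XOR 120 = 120
After XOR-ing pile 2 (size 64): 120 XOR 64 = 56
After XOR-ing pile 3 (size 33): 56 XOR 33 = 25
After XOR-ing pile 4 (size 110): 25 XOR 110 = 119
After XOR-ing pile 5 (size 9): 119 XOR 9 = 126
The Nim-value of this position is 126.

126


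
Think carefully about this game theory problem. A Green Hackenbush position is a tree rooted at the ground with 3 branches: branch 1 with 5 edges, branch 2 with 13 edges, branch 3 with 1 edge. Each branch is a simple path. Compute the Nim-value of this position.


The tree has 3 branches from the ground vertex.
In Green Hackenbush, the Nim-value of a simple path of length k is k.
Branch 1: length 5, Nim-value = 5
Branch 2: length 13, Nim-value = 13
Branch 3: length 1, Nim-value = 1
Total Nim-value = XOR of all branch values:
0 XOR 5 = 5
5 XOR 13 = 8
8 XOR 1 = 9
Nim-value of the tree = 9

9


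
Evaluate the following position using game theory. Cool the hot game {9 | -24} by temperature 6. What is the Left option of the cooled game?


Original game: {9 | -24} (a switch {a | b} with a > b).
Cooling by t (for t below the temperature (a - b)/2 = 33/2) taxes each move by t: {a | b} cooled by t is {a - t | b + t}.
Cooling amount: t = 6
Cooled Left option: 9 - 6 = 3
Cooled Right option: -24 + 6 = -18
Cooled game: {3 | -18}
Left option = 3

3


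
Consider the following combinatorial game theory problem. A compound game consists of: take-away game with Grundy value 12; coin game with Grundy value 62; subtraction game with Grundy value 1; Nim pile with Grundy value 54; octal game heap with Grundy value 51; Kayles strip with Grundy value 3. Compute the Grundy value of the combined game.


By the Sprague-Grundy theorem, the Grundy value of a sum of games is the XOR of individual Grundy values.
take-away game: Grundy value = 12. Running XOR: 0 XOR 12 = 12
coin game: Grundy value = 62. Running XOR: 12 XOR 62 = 50
subtraction game: Grundy value = 1. Running XOR: 50 XOR 1 = 51
Nim pile: Grundy value = 54. Running XOR: 51 XOR 54 = 5
octal game heap: Grundy value = 51. Running XOR: 5 XOR 51 = 54
Kayles strip: Grundy value = 3. Running XOR: 54 XOR 3 = 53
The combined Grundy value is 53.

53


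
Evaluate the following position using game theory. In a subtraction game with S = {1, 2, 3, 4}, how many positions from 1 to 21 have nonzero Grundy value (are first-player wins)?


Subtraction set S = {1, 2, 3, 4}, so G(n) = n mod 5.
G(n) = 0 when n is a multiple of 5.
Multiples of 5 in [1, 21]: 4
N-positions (nonzero Grundy) = 21 - 4 = 17

17


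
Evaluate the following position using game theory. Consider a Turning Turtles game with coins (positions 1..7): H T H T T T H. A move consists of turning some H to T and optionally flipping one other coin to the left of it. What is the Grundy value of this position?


Coins: H T H T T T H
Key fact: a single head at position k behaves exactly like a Nim heap of size k (turning it to T and optionally flipping a coin at j < k corresponds to moving the heap from k to j, or to 0), and heads combine as a disjunctive sum (two heads at the same place would cancel, matching j XOR j = 0). So the Nim-value is the XOR of the 1-indexed positions of the heads.
Face-up positions (1-indexed): [1, 3, 7]
XOR 0 with 1: 0 XOR 1 = 1
XOR 1 with 3: 1 XOR 3 = 2
XOR 2 with 7: 2 XOR 7 = 5
Nim-value = 5

5


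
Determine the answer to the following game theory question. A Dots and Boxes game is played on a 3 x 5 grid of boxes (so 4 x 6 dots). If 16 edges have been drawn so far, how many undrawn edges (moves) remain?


Grid: 3 x 5 boxes, i.e. 4 rows and 6 columns of dots.
Horizontal edges: (rows + 1) * cols = 4 * 5 = 20
Vertical edges: rows * (cols + 1) = 3 * 6 = 18
Total edges: 20 + 18 = 38
Edges drawn: 16
Remaining: 38 - 16 = 22

22


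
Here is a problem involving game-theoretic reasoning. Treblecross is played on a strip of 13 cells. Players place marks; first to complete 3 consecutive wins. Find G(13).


Treblecross: place X on empty cells; 3-in-a-row wins.
Playing within two cells of an existing X lets the opponent win at once, so sensible play treats the cells i-2..i+2 around each X as dead. The player left with no safe cell loses, so this is a normal-play take-away game on strips of safe cells.
Placing X at cell i (0-indexed) of a strip of k safe cells leaves independent strips of sizes max(0, i-2) and max(0, k-i-3). Hence G(k) = mex{ G(max(0,i-2)) XOR G(max(0,k-i-3)) : 0 <= i < k }, with G(0) = 0.
G(1): splits (0,0):0^0=0 -> mex({0}) = 1
G(2): splits (0,0):0^0=0 -> mex({0}) = 1
G(3): splits (0,0):0^0=0 -> mex({0}) = 1
G(4): splits (0,1):0^1=1 (0,0):0^0=0 -> mex({0, 1}) = 2
G(5): splits (0,2):0^1=1 (0,1):0^1=1 (0,0):0^0=0 -> mex({0, 1}) = 2
G(6) = mex({1}) = 0
G(7) = mex({0, 1, 2}) = 3
G(8) = mex({0, 1, 2}) = 3
G(9) = mex({0, 2}) = 1
G(10) = mex({0, 2, 3}) = 1
G(11) = mex({0, 3}) = 1
G(12) = mex({1, 3}) = 0
G(13) = mex({0, 1, 2, 3}) = 4
Therefore G(13) = 4.

4
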